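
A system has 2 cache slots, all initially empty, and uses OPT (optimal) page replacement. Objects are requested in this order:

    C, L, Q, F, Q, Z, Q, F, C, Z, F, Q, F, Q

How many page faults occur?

C: miss, frames {C}
L: miss, frames {C,L}
Q: miss, evict L, frames {C,Q}
F: miss, evict C, frames {Q,F}
Q: hit
Z: miss, evict F, frames {Q,Z}
Q: hit
F: miss, evict Q, frames {Z,F}
C: miss, evict F, frames {Z,C}
Z: hit
F: miss, evict C, frames {Z,F}
Q: miss, evict Z, frames {F,Q}
F: hit
Q: hit
Page faults: 9.

9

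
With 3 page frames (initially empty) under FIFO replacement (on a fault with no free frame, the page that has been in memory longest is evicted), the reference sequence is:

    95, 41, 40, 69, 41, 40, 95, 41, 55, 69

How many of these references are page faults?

8

95: miss, frames {95}
41: miss, frames {95,41}
40: miss, frames {95,41,40}
69: miss, evict 95, frames {41,40,69}
41: hit
40: hit
95: miss, evict 41, frames {40,69,95}
41: miss, evict 40, frames {69,95,41}
55: miss, evict 69, frames {95,41,55}
69: miss, evict 95, frames {41,55,69}
Page faults: 8.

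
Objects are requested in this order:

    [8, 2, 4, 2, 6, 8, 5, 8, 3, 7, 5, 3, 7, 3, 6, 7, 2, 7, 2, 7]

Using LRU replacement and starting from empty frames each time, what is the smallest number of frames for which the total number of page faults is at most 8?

f=1: 20 faults
f=2: 14 faults
f=3: 11 faults
f=4: 9 faults
f=5: 8 faults
f=6: 7 faults
f=7: 7 faults
Smallest f with faults ≤ 8 is 5.

5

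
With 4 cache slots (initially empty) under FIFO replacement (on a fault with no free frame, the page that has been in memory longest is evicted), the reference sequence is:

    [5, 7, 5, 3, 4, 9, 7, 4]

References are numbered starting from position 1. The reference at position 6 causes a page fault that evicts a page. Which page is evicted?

5

pos 1: 5: fault, frames (5)
pos 2: 7: fault, frames (5 7)
pos 3: 5: hit
pos 4: 3: fault, frames (5 7 3)
pos 5: 4: fault, frames (5 7 3 4)
pos 6: 9: fault, evict 5, frames (7 3 4 9)
At position 6, page 5 is evicted.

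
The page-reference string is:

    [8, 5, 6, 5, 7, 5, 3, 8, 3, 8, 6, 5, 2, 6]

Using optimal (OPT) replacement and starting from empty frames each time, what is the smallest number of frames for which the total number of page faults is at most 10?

2

f=1: 14 faults
f=2: 9 faults
f=3: 7 faults
f=4: 6 faults
f=5: 6 faults
f=6: 6 faults
Smallest f with faults ≤ 10 is 2.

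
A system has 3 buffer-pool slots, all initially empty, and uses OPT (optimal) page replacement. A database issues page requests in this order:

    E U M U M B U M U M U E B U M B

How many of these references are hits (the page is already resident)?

10

E -> miss, frames [E]
U -> miss, frames [E, U]
M -> miss, frames [E, U, M]
U -> hit
M -> hit
B -> miss, evict E, frames [U, M, B]
U -> hit
M -> hit
U -> hit
M -> hit
U -> hit
E -> miss, evict M, frames [U, B, E]
B -> hit
U -> hit
M -> miss, evict E, frames [U, B, M]
B -> hit
Hits: 10.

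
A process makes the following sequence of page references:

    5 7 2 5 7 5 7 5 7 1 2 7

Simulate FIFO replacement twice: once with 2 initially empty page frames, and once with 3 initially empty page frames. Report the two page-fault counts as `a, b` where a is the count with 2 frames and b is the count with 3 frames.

8, 4

2 frames: F F F F F . . . . F F F → 8 faults.
3 frames: F F F . . . . . . F . . → 4 faults.
4 < 8: adding a frame reduced faults, as is typical.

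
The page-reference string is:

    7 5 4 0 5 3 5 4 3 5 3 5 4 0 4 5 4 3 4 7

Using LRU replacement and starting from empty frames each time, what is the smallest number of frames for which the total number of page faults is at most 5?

5

f=1: 20 faults
f=2: 14 faults
f=3: 9 faults
f=4: 6 faults
f=5: 5 faults
Smallest f with faults ≤ 5 is 5.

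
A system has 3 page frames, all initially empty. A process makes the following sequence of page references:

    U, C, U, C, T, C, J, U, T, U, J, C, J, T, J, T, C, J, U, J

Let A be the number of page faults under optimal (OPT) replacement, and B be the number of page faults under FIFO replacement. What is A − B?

Under OPT: F F . . F . F . . . . F . . . . . . F . → 6 faults.
Under FIFO: F F . . F . F F . . . F . F F . . . F . → 9 faults.
A − B = 6 − 9 = -3.

-3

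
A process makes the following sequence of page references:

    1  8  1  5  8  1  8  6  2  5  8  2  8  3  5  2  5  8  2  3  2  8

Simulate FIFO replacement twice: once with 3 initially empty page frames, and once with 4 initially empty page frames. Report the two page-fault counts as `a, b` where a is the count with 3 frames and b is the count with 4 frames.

11, 7

3 frames: F F . F . . . F F . F . . F F F . F . F . . → 11 faults.
4 frames: F F . F . . . F F . . . . F . . . F . . . . → 7 faults.
7 < 11: adding a frame reduced faults, as is typical.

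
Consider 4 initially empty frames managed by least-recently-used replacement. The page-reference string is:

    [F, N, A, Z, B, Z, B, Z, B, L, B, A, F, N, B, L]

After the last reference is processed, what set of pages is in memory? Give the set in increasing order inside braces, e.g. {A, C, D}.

{B, F, L, N}

F → fault, frames {F}
N → fault, frames {F,N}
A → fault, frames {F,N,A}
Z → fault, frames {F,N,A,Z}
B → fault, evict F, frames {N,A,Z,B}
Z → hit
B → hit
Z → hit
B → hit
L → fault, evict N, frames {A,Z,B,L}
B → hit
A → hit
F → fault, evict Z, frames {L,B,A,F}
N → fault, evict L, frames {B,A,F,N}
B → hit
L → fault, evict A, frames {F,N,B,L}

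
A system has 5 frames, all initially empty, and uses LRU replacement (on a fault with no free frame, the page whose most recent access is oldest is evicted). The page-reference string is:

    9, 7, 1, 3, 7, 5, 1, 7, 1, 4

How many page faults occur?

6

9 -> fault, frames [9]
7 -> fault, frames [9, 7]
1 -> fault, frames [9, 7, 1]
3 -> fault, frames [9, 7, 1, 3]
7 -> hit
5 -> fault, frames [9, 1, 3, 7, 5]
1 -> hit
7 -> hit
1 -> hit
4 -> fault, evict 9, frames [3, 5, 7, 1, 4]
Page faults: 6.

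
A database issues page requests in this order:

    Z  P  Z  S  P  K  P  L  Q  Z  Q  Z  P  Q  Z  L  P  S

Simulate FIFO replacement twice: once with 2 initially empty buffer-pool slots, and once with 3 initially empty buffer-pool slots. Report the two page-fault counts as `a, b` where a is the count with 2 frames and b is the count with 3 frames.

2 frames: F F . F . F F F F F . . F F F F F F → 14 faults.
3 frames: F F . F . F . F F F . . F . . F . F → 10 faults.
10 < 14: adding a frame reduced faults, as is typical.

14, 10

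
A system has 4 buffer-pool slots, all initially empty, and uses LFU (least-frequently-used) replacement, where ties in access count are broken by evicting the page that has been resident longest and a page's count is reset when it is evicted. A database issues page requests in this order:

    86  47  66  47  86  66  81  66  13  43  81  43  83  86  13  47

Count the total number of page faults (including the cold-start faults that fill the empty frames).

10

86 -> miss, frames [86]
47 -> miss, frames [86, 47]
66 -> miss, frames [86, 47, 66]
47 -> hit
86 -> hit
66 -> hit
81 -> miss, frames [86, 47, 66, 81]
66 -> hit
13 -> miss, evict 81, frames [86, 47, 66, 13]
43 -> miss, evict 13, frames [86, 47, 66, 43]
81 -> miss, evict 43, frames [86, 47, 66, 81]
43 -> miss, evict 81, frames [86, 47, 66, 43]
83 -> miss, evict 43, frames [86, 47, 66, 83]
86 -> hit
13 -> miss, evict 83, frames [86, 47, 66, 13]
47 -> hit
Page faults: 10.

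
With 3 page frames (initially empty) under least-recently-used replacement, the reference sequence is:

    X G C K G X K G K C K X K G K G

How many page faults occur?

8

X → fault, frames [X]
G → fault, frames [X, G]
C → fault, frames [X, G, C]
K → fault, evict X, frames [G, C, K]
G → hit
X → fault, evict C, frames [K, G, X]
K → hit
G → hit
K → hit
C → fault, evict X, frames [G, K, C]
K → hit
X → fault, evict G, frames [C, K, X]
K → hit
G → fault, evict C, frames [X, K, G]
K → hit
G → hit
Page faults: 8.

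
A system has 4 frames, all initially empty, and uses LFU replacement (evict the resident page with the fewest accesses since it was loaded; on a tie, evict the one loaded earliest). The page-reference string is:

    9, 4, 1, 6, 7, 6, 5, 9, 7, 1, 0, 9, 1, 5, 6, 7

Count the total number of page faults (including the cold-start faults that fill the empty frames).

12

9: miss, frames (9)
4: miss, frames (9 4)
1: miss, frames (9 4 1)
6: miss, frames (9 4 1 6)
7: miss, evict 9, frames (4 1 6 7)
6: hit
5: miss, evict 4, frames (1 6 7 5)
9: miss, evict 1, frames (6 7 5 9)
7: hit
1: miss, evict 5, frames (6 7 9 1)
0: miss, evict 9, frames (6 7 1 0)
9: miss, evict 1, frames (6 7 0 9)
1: miss, evict 0, frames (6 7 9 1)
5: miss, evict 9, frames (6 7 1 5)
6: hit
7: hit
Page faults: 12.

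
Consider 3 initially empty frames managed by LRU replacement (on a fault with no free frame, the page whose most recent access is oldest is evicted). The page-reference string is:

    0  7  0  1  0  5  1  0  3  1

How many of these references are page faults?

0: miss, frames (0)
7: miss, frames (0 7)
0: hit
1: miss, frames (7 0 1)
0: hit
5: miss, evict 7, frames (1 0 5)
1: hit
0: hit
3: miss, evict 5, frames (1 0 3)
1: hit
Page faults: 5.

5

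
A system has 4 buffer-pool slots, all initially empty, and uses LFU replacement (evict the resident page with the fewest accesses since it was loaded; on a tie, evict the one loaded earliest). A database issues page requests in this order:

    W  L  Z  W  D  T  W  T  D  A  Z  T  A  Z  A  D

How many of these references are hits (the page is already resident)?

W: fault, frames {W}
L: fault, frames {W,L}
Z: fault, frames {W,L,Z}
W: hit
D: fault, frames {W,L,Z,D}
T: fault, evict L, frames {W,Z,D,T}
W: hit
T: hit
D: hit
A: fault, evict Z, frames {W,D,T,A}
Z: fault, evict A, frames {W,D,T,Z}
T: hit
A: fault, evict Z, frames {W,D,T,A}
Z: fault, evict A, frames {W,D,T,Z}
A: fault, evict Z, frames {W,D,T,A}
D: hit
Hits: 6.

6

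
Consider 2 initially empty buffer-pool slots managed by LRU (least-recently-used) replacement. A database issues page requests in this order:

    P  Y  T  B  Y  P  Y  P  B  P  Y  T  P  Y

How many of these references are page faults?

P -> miss, frames {P}
Y -> miss, frames {P,Y}
T -> miss, evict P, frames {Y,T}
B -> miss, evict Y, frames {T,B}
Y -> miss, evict T, frames {B,Y}
P -> miss, evict B, frames {Y,P}
Y -> hit
P -> hit
B -> miss, evict Y, frames {P,B}
P -> hit
Y -> miss, evict B, frames {P,Y}
T -> miss, evict P, frames {Y,T}
P -> miss, evict Y, frames {T,P}
Y -> miss, evict T, frames {P,Y}
Page faults: 11.

11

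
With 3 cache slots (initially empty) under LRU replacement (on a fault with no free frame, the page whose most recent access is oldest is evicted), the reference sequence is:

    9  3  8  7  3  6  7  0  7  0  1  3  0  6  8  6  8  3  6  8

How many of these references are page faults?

9 → miss, frames {9}
3 → miss, frames {9,3}
8 → miss, frames {9,3,8}
7 → miss, evict 9, frames {3,8,7}
3 → hit
6 → miss, evict 8, frames {7,3,6}
7 → hit
0 → miss, evict 3, frames {6,7,0}
7 → hit
0 → hit
1 → miss, evict 6, frames {7,0,1}
3 → miss, evict 7, frames {0,1,3}
0 → hit
6 → miss, evict 1, frames {3,0,6}
8 → miss, evict 3, frames {0,6,8}
6 → hit
8 → hit
3 → miss, evict 0, frames {6,8,3}
6 → hit
8 → hit
Page faults: 11.

11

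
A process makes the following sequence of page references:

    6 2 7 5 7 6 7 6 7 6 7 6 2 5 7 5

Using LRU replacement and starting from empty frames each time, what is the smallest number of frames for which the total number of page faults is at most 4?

f=1: 16 faults
f=2: 8 faults
f=3: 8 faults
f=4: 4 faults
Smallest f with faults ≤ 4 is 4.

4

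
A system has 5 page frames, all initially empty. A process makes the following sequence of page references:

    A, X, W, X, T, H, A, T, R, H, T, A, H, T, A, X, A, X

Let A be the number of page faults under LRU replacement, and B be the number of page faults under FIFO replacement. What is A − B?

Under LRU: F F F . F F . . F . . . . . . . . . → 6 faults.
Under FIFO: F F F . F F . . F . . F . . . F . . → 8 faults.
A − B = 6 − 8 = -2.

-2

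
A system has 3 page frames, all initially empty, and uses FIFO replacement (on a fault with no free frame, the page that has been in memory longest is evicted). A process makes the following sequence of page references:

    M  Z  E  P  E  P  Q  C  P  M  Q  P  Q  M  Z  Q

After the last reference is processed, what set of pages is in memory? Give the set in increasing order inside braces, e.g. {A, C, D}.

M -> miss, frames (M)
Z -> miss, frames (M Z)
E -> miss, frames (M Z E)
P -> miss, evict M, frames (Z E P)
E -> hit
P -> hit
Q -> miss, evict Z, frames (E P Q)
C -> miss, evict E, frames (P Q C)
P -> hit
M -> miss, evict P, frames (Q C M)
Q -> hit
P -> miss, evict Q, frames (C M P)
Q -> miss, evict C, frames (M P Q)
M -> hit
Z -> miss, evict M, frames (P Q Z)
Q -> hit

{P, Q, Z}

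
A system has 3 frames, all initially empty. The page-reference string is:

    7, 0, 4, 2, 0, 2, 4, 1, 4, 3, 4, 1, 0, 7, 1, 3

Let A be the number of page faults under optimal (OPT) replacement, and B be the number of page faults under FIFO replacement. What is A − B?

-3

Under OPT: F F F F . . . F . F . . F F . . → 8 faults.
Under FIFO: F F F F . . . F . F F . F F F F → 11 faults.
A − B = 8 − 11 = -3.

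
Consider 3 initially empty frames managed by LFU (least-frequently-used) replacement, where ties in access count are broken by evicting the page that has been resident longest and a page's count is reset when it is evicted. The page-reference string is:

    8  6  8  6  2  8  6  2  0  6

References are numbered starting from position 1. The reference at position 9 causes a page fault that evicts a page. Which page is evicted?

2

pos 1: 8: fault, frames (8)
pos 2: 6: fault, frames (8 6)
pos 3: 8: hit
pos 4: 6: hit
pos 5: 2: fault, frames (8 6 2)
pos 6: 8: hit
pos 7: 6: hit
pos 8: 2: hit
pos 9: 0: fault, evict 2, frames (8 6 0)
At position 9, page 2 is evicted.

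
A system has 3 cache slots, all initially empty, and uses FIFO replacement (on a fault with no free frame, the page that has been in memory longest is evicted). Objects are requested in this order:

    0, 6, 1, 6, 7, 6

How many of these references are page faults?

4

0 → miss, frames {0}
6 → miss, frames {0,6}
1 → miss, frames {0,6,1}
6 → hit
7 → miss, evict 0, frames {6,1,7}
6 → hit
Page faults: 4.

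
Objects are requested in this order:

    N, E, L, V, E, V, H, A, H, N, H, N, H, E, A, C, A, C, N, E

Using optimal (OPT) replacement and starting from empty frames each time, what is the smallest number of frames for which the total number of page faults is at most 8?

f=1: 20 faults
f=2: 12 faults
f=3: 9 faults
f=4: 7 faults
f=5: 7 faults
f=6: 7 faults
f=7: 7 faults
Smallest f with faults ≤ 8 is 4.

4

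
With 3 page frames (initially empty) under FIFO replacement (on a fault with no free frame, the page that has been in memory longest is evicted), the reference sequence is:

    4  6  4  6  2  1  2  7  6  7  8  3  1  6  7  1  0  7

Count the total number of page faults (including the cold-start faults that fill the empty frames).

4: fault, frames [4]
6: fault, frames [4, 6]
4: hit
6: hit
2: fault, frames [4, 6, 2]
1: fault, evict 4, frames [6, 2, 1]
2: hit
7: fault, evict 6, frames [2, 1, 7]
6: fault, evict 2, frames [1, 7, 6]
7: hit
8: fault, evict 1, frames [7, 6, 8]
3: fault, evict 7, frames [6, 8, 3]
1: fault, evict 6, frames [8, 3, 1]
6: fault, evict 8, frames [3, 1, 6]
7: fault, evict 3, frames [1, 6, 7]
1: hit
0: fault, evict 1, frames [6, 7, 0]
7: hit
Page faults: 12.

12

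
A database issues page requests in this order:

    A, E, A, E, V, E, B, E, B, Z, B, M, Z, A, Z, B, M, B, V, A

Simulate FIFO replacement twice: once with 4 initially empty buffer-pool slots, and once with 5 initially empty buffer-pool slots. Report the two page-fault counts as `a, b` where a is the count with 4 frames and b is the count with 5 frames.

8, 7

4 frames: F F . . F . F . . F . F . F . . . . F . → 8 faults.
5 frames: F F . . F . F . . F . F . F . . . . . . → 7 faults.
7 < 8: adding a frame reduced faults, as is typical.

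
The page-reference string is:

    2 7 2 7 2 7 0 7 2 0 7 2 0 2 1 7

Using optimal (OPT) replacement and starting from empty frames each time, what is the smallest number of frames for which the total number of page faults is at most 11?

f=1: 16 faults
f=2: 8 faults
f=3: 4 faults
f=4: 4 faults
Smallest f with faults ≤ 11 is 2.

2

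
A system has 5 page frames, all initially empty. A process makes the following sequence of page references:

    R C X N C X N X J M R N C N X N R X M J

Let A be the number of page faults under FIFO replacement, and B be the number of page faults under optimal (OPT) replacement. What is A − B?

4

Under FIFO: F F F F . . . . F F F . F . F F . . . F → 11 faults.
Under OPT: F F F F . . . . F F . . . . . . . . . F → 7 faults.
A − B = 11 − 7 = 4.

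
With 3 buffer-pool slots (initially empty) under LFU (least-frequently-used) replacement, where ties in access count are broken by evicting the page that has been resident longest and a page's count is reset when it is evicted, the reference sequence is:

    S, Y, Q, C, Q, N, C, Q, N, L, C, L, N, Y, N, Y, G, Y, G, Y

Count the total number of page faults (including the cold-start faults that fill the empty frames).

S → fault, frames {S}
Y → fault, frames {S,Y}
Q → fault, frames {S,Y,Q}
C → fault, evict S, frames {Y,Q,C}
Q → hit
N → fault, evict Y, frames {Q,C,N}
C → hit
Q → hit
N → hit
L → fault, evict C, frames {Q,N,L}
C → fault, evict L, frames {Q,N,C}
L → fault, evict C, frames {Q,N,L}
N → hit
Y → fault, evict L, frames {Q,N,Y}
N → hit
Y → hit
G → fault, evict Y, frames {Q,N,G}
Y → fault, evict G, frames {Q,N,Y}
G → fault, evict Y, frames {Q,N,G}
Y → fault, evict G, frames {Q,N,Y}
Page faults: 13.

13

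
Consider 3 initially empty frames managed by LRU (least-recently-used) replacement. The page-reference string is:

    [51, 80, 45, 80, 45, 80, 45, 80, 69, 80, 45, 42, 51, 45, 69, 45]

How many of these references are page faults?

51 → fault, frames [51]
80 → fault, frames [51, 80]
45 → fault, frames [51, 80, 45]
80 → hit
45 → hit
80 → hit
45 → hit
80 → hit
69 → fault, evict 51, frames [45, 80, 69]
80 → hit
45 → hit
42 → fault, evict 69, frames [80, 45, 42]
51 → fault, evict 80, frames [45, 42, 51]
45 → hit
69 → fault, evict 42, frames [51, 45, 69]
45 → hit
Page faults: 7.

7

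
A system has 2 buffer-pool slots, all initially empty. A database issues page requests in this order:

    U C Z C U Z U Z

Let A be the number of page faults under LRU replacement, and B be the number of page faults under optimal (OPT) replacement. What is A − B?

1

Under LRU: F F F . F F . . → 5 faults.
Under OPT: F F F . F . . . → 4 faults.
A − B = 5 − 4 = 1.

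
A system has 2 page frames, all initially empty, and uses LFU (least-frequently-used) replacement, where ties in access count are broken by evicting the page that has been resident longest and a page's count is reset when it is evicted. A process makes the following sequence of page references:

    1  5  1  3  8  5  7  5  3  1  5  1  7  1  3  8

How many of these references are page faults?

1: fault, frames [1]
5: fault, frames [1, 5]
1: hit
3: fault, evict 5, frames [1, 3]
8: fault, evict 3, frames [1, 8]
5: fault, evict 8, frames [1, 5]
7: fault, evict 5, frames [1, 7]
5: fault, evict 7, frames [1, 5]
3: fault, evict 5, frames [1, 3]
1: hit
5: fault, evict 3, frames [1, 5]
1: hit
7: fault, evict 5, frames [1, 7]
1: hit
3: fault, evict 7, frames [1, 3]
8: fault, evict 3, frames [1, 8]
Page faults: 12.

12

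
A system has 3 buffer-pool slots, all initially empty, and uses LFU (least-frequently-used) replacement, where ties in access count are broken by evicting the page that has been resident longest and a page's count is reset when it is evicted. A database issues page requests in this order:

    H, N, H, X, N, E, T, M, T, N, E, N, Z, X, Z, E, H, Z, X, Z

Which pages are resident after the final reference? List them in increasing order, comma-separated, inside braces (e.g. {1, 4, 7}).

H: fault, frames [H]
N: fault, frames [H, N]
H: hit
X: fault, frames [H, N, X]
N: hit
E: fault, evict X, frames [H, N, E]
T: fault, evict E, frames [H, N, T]
M: fault, evict T, frames [H, N, M]
T: fault, evict M, frames [H, N, T]
N: hit
E: fault, evict T, frames [H, N, E]
N: hit
Z: fault, evict E, frames [H, N, Z]
X: fault, evict Z, frames [H, N, X]
Z: fault, evict X, frames [H, N, Z]
E: fault, evict Z, frames [H, N, E]
H: hit
Z: fault, evict E, frames [H, N, Z]
X: fault, evict Z, frames [H, N, X]
Z: fault, evict X, frames [H, N, Z]

{H, N, Z}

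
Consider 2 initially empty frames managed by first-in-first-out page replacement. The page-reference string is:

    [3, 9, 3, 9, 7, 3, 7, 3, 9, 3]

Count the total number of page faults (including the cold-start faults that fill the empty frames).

5

3 -> fault, frames [3]
9 -> fault, frames [3, 9]
3 -> hit
9 -> hit
7 -> fault, evict 3, frames [9, 7]
3 -> fault, evict 9, frames [7, 3]
7 -> hit
3 -> hit
9 -> fault, evict 7, frames [3, 9]
3 -> hit
Page faults: 5.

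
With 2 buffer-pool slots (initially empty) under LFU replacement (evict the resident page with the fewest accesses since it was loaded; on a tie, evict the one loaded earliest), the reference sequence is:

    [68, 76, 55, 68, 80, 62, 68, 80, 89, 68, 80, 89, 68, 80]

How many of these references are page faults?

68 -> fault, frames [68]
76 -> fault, frames [68, 76]
55 -> fault, evict 68, frames [76, 55]
68 -> fault, evict 76, frames [55, 68]
80 -> fault, evict 55, frames [68, 80]
62 -> fault, evict 68, frames [80, 62]
68 -> fault, evict 80, frames [62, 68]
80 -> fault, evict 62, frames [68, 80]
89 -> fault, evict 68, frames [80, 89]
68 -> fault, evict 80, frames [89, 68]
80 -> fault, evict 89, frames [68, 80]
89 -> fault, evict 68, frames [80, 89]
68 -> fault, evict 80, frames [89, 68]
80 -> fault, evict 89, frames [68, 80]
Page faults: 14.

14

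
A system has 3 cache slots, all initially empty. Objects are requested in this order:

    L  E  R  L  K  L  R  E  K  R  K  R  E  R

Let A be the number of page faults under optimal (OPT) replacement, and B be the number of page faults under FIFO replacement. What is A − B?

Under OPT: F F F . F . . F . . . . . . → 5 faults.
Under FIFO: F F F . F F . F . F F . . . → 8 faults.
A − B = 5 − 8 = -3.

-3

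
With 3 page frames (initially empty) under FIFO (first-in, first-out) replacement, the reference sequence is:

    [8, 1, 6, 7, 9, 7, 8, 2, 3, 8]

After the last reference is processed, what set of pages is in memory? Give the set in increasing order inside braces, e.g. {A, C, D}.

8 → fault, frames {8}
1 → fault, frames {8,1}
6 → fault, frames {8,1,6}
7 → fault, evict 8, frames {1,6,7}
9 → fault, evict 1, frames {6,7,9}
7 → hit
8 → fault, evict 6, frames {7,9,8}
2 → fault, evict 7, frames {9,8,2}
3 → fault, evict 9, frames {8,2,3}
8 → hit

{2, 3, 8}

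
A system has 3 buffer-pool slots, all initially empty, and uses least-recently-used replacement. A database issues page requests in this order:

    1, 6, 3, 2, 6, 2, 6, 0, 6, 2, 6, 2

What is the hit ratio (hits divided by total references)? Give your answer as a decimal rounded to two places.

0.58

1 → fault, frames [1]
6 → fault, frames [1, 6]
3 → fault, frames [1, 6, 3]
2 → fault, evict 1, frames [6, 3, 2]
6 → hit
2 → hit
6 → hit
0 → fault, evict 3, frames [2, 6, 0]
6 → hit
2 → hit
6 → hit
2 → hit
Hits: 7 of 12 references → 7/12 = 0.5833.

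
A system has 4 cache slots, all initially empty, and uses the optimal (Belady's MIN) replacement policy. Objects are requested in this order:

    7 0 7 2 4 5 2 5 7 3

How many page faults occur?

6

7 → fault, frames (7)
0 → fault, frames (7 0)
7 → hit
2 → fault, frames (7 0 2)
4 → fault, frames (7 0 2 4)
5 → fault, evict 4, frames (7 0 2 5)
2 → hit
5 → hit
7 → hit
3 → fault, evict 5, frames (7 0 2 3)
Page faults: 6.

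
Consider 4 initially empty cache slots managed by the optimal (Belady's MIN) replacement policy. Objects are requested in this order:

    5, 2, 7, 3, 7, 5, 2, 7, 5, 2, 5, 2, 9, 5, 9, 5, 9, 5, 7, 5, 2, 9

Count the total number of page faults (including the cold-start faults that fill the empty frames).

5 → fault, frames {5}
2 → fault, frames {5,2}
7 → fault, frames {5,2,7}
3 → fault, frames {5,2,7,3}
7 → hit
5 → hit
2 → hit
7 → hit
5 → hit
2 → hit
5 → hit
2 → hit
9 → fault, evict 3, frames {5,2,7,9}
5 → hit
9 → hit
5 → hit
9 → hit
5 → hit
7 → hit
5 → hit
2 → hit
9 → hit
Page faults: 5.

5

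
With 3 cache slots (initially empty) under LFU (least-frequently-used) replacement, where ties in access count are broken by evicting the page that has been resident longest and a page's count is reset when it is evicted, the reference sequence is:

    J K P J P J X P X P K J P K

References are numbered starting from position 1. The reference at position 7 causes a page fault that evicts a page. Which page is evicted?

K

pos 1: J: fault, frames {J}
pos 2: K: fault, frames {J,K}
pos 3: P: fault, frames {J,K,P}
pos 4: J: hit
pos 5: P: hit
pos 6: J: hit
pos 7: X: fault, evict K, frames {J,P,X}
At position 7, page K is evicted.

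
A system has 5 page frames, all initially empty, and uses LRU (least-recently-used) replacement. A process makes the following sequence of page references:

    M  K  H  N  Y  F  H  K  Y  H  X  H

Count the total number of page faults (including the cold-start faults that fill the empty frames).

7

M → miss, frames {M}
K → miss, frames {M,K}
H → miss, frames {M,K,H}
N → miss, frames {M,K,H,N}
Y → miss, frames {M,K,H,N,Y}
F → miss, evict M, frames {K,H,N,Y,F}
H → hit
K → hit
Y → hit
H → hit
X → miss, evict N, frames {F,K,Y,H,X}
H → hit
Page faults: 7.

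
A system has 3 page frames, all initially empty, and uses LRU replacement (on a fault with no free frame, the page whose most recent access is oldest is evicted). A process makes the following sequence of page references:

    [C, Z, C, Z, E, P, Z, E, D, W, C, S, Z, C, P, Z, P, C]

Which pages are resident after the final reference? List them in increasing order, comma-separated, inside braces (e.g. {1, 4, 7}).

C → fault, frames (C)
Z → fault, frames (C Z)
C → hit
Z → hit
E → fault, frames (C Z E)
P → fault, evict C, frames (Z E P)
Z → hit
E → hit
D → fault, evict P, frames (Z E D)
W → fault, evict Z, frames (E D W)
C → fault, evict E, frames (D W C)
S → fault, evict D, frames (W C S)
Z → fault, evict W, frames (C S Z)
C → hit
P → fault, evict S, frames (Z C P)
Z → hit
P → hit
C → hit

{C, P, Z}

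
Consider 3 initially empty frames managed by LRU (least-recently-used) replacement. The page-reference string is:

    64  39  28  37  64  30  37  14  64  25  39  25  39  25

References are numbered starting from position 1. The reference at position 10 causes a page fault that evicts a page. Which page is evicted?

pos 1: 64 -> fault, frames (64)
pos 2: 39 -> fault, frames (64 39)
pos 3: 28 -> fault, frames (64 39 28)
pos 4: 37 -> fault, evict 64, frames (39 28 37)
pos 5: 64 -> fault, evict 39, frames (28 37 64)
pos 6: 30 -> fault, evict 28, frames (37 64 30)
pos 7: 37 -> hit
pos 8: 14 -> fault, evict 64, frames (30 37 14)
pos 9: 64 -> fault, evict 30, frames (37 14 64)
pos 10: 25 -> fault, evict 37, frames (14 64 25)
At position 10, page 37 is evicted.

37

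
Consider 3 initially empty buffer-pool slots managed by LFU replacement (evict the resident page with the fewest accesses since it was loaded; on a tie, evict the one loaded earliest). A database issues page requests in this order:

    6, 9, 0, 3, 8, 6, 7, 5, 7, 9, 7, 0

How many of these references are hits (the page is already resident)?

2

6 → miss, frames (6)
9 → miss, frames (6 9)
0 → miss, frames (6 9 0)
3 → miss, evict 6, frames (9 0 3)
8 → miss, evict 9, frames (0 3 8)
6 → miss, evict 0, frames (3 8 6)
7 → miss, evict 3, frames (8 6 7)
5 → miss, evict 8, frames (6 7 5)
7 → hit
9 → miss, evict 6, frames (7 5 9)
7 → hit
0 → miss, evict 5, frames (7 9 0)
Hits: 2.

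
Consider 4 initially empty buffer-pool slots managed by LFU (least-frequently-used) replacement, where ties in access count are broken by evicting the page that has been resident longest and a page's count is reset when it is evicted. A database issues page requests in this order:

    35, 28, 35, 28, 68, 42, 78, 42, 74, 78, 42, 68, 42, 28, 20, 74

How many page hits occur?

6

35: miss, frames {35}
28: miss, frames {35,28}
35: hit
28: hit
68: miss, frames {35,28,68}
42: miss, frames {35,28,68,42}
78: miss, evict 68, frames {35,28,42,78}
42: hit
74: miss, evict 78, frames {35,28,42,74}
78: miss, evict 74, frames {35,28,42,78}
42: hit
68: miss, evict 78, frames {35,28,42,68}
42: hit
28: hit
20: miss, evict 68, frames {35,28,42,20}
74: miss, evict 20, frames {35,28,42,74}
Hits: 6.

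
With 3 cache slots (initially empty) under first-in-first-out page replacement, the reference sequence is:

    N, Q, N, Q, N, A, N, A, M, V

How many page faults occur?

5

N -> fault, frames [N]
Q -> fault, frames [N, Q]
N -> hit
Q -> hit
N -> hit
A -> fault, frames [N, Q, A]
N -> hit
A -> hit
M -> fault, evict N, frames [Q, A, M]
V -> fault, evict Q, frames [A, M, V]
Page faults: 5.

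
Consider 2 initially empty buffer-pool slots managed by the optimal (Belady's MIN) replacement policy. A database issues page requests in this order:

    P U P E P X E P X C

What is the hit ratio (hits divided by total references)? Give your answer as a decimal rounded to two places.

P: miss, frames (P)
U: miss, frames (P U)
P: hit
E: miss, evict U, frames (P E)
P: hit
X: miss, evict P, frames (E X)
E: hit
P: miss, evict E, frames (X P)
X: hit
C: miss, evict P, frames (X C)
Hits: 4 of 10 references → 4/10 = 0.4000.

0.40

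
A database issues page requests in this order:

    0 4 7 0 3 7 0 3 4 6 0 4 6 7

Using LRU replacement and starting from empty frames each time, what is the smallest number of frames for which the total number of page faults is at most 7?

f=1: 14 faults
f=2: 14 faults
f=3: 8 faults
f=4: 6 faults
f=5: 5 faults
Smallest f with faults ≤ 7 is 4.

4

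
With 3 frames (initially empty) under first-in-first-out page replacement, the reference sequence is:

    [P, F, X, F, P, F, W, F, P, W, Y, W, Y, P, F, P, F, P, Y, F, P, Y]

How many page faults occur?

P → fault, frames [P]
F → fault, frames [P, F]
X → fault, frames [P, F, X]
F → hit
P → hit
F → hit
W → fault, evict P, frames [F, X, W]
F → hit
P → fault, evict F, frames [X, W, P]
W → hit
Y → fault, evict X, frames [W, P, Y]
W → hit
Y → hit
P → hit
F → fault, evict W, frames [P, Y, F]
P → hit
F → hit
P → hit
Y → hit
F → hit
P → hit
Y → hit
Page faults: 7.

7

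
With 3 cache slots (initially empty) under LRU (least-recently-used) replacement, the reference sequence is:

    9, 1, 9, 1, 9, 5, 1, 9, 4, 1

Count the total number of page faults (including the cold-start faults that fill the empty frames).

9 → fault, frames (9)
1 → fault, frames (9 1)
9 → hit
1 → hit
9 → hit
5 → fault, frames (1 9 5)
1 → hit
9 → hit
4 → fault, evict 5, frames (1 9 4)
1 → hit
Page faults: 4.

4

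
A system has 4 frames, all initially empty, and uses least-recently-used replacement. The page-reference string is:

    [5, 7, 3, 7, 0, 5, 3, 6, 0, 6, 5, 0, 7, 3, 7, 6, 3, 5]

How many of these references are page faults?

5 -> miss, frames [5]
7 -> miss, frames [5, 7]
3 -> miss, frames [5, 7, 3]
7 -> hit
0 -> miss, frames [5, 3, 7, 0]
5 -> hit
3 -> hit
6 -> miss, evict 7, frames [0, 5, 3, 6]
0 -> hit
6 -> hit
5 -> hit
0 -> hit
7 -> miss, evict 3, frames [6, 5, 0, 7]
3 -> miss, evict 6, frames [5, 0, 7, 3]
7 -> hit
6 -> miss, evict 5, frames [0, 3, 7, 6]
3 -> hit
5 -> miss, evict 0, frames [7, 6, 3, 5]
Page faults: 9.

9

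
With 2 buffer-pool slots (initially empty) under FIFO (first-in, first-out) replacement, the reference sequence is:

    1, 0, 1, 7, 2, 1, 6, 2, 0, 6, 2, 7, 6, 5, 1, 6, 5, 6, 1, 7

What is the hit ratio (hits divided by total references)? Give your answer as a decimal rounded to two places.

0.10

1 -> miss, frames [1]
0 -> miss, frames [1, 0]
1 -> hit
7 -> miss, evict 1, frames [0, 7]
2 -> miss, evict 0, frames [7, 2]
1 -> miss, evict 7, frames [2, 1]
6 -> miss, evict 2, frames [1, 6]
2 -> miss, evict 1, frames [6, 2]
0 -> miss, evict 6, frames [2, 0]
6 -> miss, evict 2, frames [0, 6]
2 -> miss, evict 0, frames [6, 2]
7 -> miss, evict 6, frames [2, 7]
6 -> miss, evict 2, frames [7, 6]
5 -> miss, evict 7, frames [6, 5]
1 -> miss, evict 6, frames [5, 1]
6 -> miss, evict 5, frames [1, 6]
5 -> miss, evict 1, frames [6, 5]
6 -> hit
1 -> miss, evict 6, frames [5, 1]
7 -> miss, evict 5, frames [1, 7]
Hits: 2 of 20 references → 2/20 = 0.1000.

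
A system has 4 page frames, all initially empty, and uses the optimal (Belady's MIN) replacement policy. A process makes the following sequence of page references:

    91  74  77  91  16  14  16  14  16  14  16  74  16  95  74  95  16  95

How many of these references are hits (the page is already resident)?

12

91 → fault, frames {91}
74 → fault, frames {91,74}
77 → fault, frames {91,74,77}
91 → hit
16 → fault, frames {91,74,77,16}
14 → fault, evict 77, frames {91,74,16,14}
16 → hit
14 → hit
16 → hit
14 → hit
16 → hit
74 → hit
16 → hit
95 → fault, evict 14, frames {91,74,16,95}
74 → hit
95 → hit
16 → hit
95 → hit
Hits: 12.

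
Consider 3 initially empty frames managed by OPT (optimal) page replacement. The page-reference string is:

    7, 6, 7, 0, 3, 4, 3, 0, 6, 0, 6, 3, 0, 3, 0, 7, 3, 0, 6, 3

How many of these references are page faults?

8

7 → fault, frames {7}
6 → fault, frames {7,6}
7 → hit
0 → fault, frames {7,6,0}
3 → fault, evict 7, frames {6,0,3}
4 → fault, evict 6, frames {0,3,4}
3 → hit
0 → hit
6 → fault, evict 4, frames {0,3,6}
0 → hit
6 → hit
3 → hit
0 → hit
3 → hit
0 → hit
7 → fault, evict 6, frames {0,3,7}
3 → hit
0 → hit
6 → fault, evict 7, frames {0,3,6}
3 → hit
Page faults: 8.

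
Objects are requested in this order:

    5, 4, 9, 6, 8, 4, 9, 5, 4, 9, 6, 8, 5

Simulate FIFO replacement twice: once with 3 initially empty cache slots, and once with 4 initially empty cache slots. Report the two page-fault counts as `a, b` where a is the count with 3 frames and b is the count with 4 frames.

10, 11

3 frames: F F F F F F F F . . F F . → 10 faults.
4 frames: F F F F F . . F F F F F F → 11 faults.
11 > 10: adding a frame increased faults — Belady's anomaly.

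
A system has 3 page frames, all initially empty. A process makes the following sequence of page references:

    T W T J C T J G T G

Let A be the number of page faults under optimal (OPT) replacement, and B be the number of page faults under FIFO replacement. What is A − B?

Under OPT: F F . F F . . F . . → 5 faults.
Under FIFO: F F . F F F . F . . → 6 faults.
A − B = 5 − 6 = -1.

-1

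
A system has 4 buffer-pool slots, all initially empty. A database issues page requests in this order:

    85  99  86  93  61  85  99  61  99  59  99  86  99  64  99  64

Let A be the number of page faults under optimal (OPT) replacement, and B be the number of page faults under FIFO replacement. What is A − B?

-3

Under OPT: F F F F F . . . . F . . . F . . → 7 faults.
Under FIFO: F F F F F F F . . F . F . F . . → 10 faults.
A − B = 7 − 10 = -3.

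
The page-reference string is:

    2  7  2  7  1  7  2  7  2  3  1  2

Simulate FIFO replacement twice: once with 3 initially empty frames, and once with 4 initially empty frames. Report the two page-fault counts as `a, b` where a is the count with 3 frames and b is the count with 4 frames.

3 frames: F F . . F . . . . F . F → 5 faults.
4 frames: F F . . F . . . . F . . → 4 faults.
4 < 5: adding a frame reduced faults, as is typical.

5, 4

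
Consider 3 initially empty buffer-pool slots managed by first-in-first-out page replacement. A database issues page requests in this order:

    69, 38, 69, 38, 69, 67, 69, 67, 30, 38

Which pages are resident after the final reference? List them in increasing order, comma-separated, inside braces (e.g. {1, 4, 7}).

69: fault, frames (69)
38: fault, frames (69 38)
69: hit
38: hit
69: hit
67: fault, frames (69 38 67)
69: hit
67: hit
30: fault, evict 69, frames (38 67 30)
38: hit

{30, 38, 67}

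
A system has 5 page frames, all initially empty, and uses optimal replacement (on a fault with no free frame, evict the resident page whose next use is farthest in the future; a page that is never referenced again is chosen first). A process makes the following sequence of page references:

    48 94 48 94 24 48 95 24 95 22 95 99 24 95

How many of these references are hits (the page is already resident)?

48: fault, frames (48)
94: fault, frames (48 94)
48: hit
94: hit
24: fault, frames (48 94 24)
48: hit
95: fault, frames (48 94 24 95)
24: hit
95: hit
22: fault, frames (48 94 24 95 22)
95: hit
99: fault, evict 22, frames (48 94 24 95 99)
24: hit
95: hit
Hits: 8.

8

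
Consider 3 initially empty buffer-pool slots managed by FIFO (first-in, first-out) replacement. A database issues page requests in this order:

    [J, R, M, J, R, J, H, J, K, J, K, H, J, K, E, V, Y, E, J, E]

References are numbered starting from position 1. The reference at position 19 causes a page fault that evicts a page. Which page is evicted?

pos 1: J -> fault, frames (J)
pos 2: R -> fault, frames (J R)
pos 3: M -> fault, frames (J R M)
pos 4: J -> hit
pos 5: R -> hit
pos 6: J -> hit
pos 7: H -> fault, evict J, frames (R M H)
pos 8: J -> fault, evict R, frames (M H J)
pos 9: K -> fault, evict M, frames (H J K)
pos 10: J -> hit
pos 11: K -> hit
pos 12: H -> hit
pos 13: J -> hit
pos 14: K -> hit
pos 15: E -> fault, evict H, frames (J K E)
pos 16: V -> fault, evict J, frames (K E V)
pos 17: Y -> fault, evict K, frames (E V Y)
pos 18: E -> hit
pos 19: J -> fault, evict E, frames (V Y J)
At position 19, page E is evicted.

E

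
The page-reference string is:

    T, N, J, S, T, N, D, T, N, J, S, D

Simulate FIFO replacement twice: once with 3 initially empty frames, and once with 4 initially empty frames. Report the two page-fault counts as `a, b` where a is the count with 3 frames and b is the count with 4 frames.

9, 10

3 frames: F F F F F F F . . F F . → 9 faults.
4 frames: F F F F . . F F F F F F → 10 faults.
10 > 9: adding a frame increased faults — Belady's anomaly.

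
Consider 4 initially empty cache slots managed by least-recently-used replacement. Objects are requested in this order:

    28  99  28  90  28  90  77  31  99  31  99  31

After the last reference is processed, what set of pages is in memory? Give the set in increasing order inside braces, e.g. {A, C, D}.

{31, 77, 90, 99}

28 → fault, frames (28)
99 → fault, frames (28 99)
28 → hit
90 → fault, frames (99 28 90)
28 → hit
90 → hit
77 → fault, frames (99 28 90 77)
31 → fault, evict 99, frames (28 90 77 31)
99 → fault, evict 28, frames (90 77 31 99)
31 → hit
99 → hit
31 → hit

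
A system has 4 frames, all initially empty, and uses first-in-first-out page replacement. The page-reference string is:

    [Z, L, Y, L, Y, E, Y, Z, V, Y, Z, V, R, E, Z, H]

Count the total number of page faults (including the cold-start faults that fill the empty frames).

8

Z: fault, frames (Z)
L: fault, frames (Z L)
Y: fault, frames (Z L Y)
L: hit
Y: hit
E: fault, frames (Z L Y E)
Y: hit
Z: hit
V: fault, evict Z, frames (L Y E V)
Y: hit
Z: fault, evict L, frames (Y E V Z)
V: hit
R: fault, evict Y, frames (E V Z R)
E: hit
Z: hit
H: fault, evict E, frames (V Z R H)
Page faults: 8.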